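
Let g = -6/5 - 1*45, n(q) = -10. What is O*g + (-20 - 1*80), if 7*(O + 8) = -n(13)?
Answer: 1018/5 ≈ 203.60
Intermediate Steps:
O = -46/7 (O = -8 + (-1*(-10))/7 = -8 + (1/7)*10 = -8 + 10/7 = -46/7 ≈ -6.5714)
g = -231/5 (g = -6*1/5 - 45 = -6/5 - 45 = -231/5 ≈ -46.200)
O*g + (-20 - 1*80) = -46/7*(-231/5) + (-20 - 1*80) = 1518/5 + (-20 - 80) = 1518/5 - 100 = 1018/5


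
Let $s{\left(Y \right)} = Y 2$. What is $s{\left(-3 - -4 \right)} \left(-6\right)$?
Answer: $-12$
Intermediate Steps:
$s{\left(Y \right)} = 2 Y$
$s{\left(-3 - -4 \right)} \left(-6\right) = 2 \left(-3 - -4\right) \left(-6\right) = 2 \left(-3 + 4\right) \left(-6\right) = 2 \cdot 1 \left(-6\right) = 2 \left(-6\right) = -12$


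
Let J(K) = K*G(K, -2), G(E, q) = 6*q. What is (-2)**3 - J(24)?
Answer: 280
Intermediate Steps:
J(K) = -12*K (J(K) = K*(6*(-2)) = K*(-12) = -12*K)
(-2)**3 - J(24) = (-2)**3 - (-12)*24 = -8 - 1*(-288) = -8 + 288 = 280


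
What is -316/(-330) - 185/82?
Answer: -17569/13530 ≈ -1.2985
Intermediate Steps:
-316/(-330) - 185/82 = -316*(-1/330) - 185*1/82 = 158/165 - 185/82 = -17569/13530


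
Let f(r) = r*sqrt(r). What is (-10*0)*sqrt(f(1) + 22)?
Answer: 0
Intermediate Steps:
f(r) = r**(3/2)
(-10*0)*sqrt(f(1) + 22) = (-10*0)*sqrt(1**(3/2) + 22) = 0*sqrt(1 + 22) = 0*sqrt(23) = 0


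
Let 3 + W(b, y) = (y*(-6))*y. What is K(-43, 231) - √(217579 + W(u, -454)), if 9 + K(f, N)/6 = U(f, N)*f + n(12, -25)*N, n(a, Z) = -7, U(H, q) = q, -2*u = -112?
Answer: -69354 - 4*I*√63695 ≈ -69354.0 - 1009.5*I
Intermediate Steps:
u = 56 (u = -½*(-112) = 56)
W(b, y) = -3 - 6*y² (W(b, y) = -3 + (y*(-6))*y = -3 + (-6*y)*y = -3 - 6*y²)
K(f, N) = -54 - 42*N + 6*N*f (K(f, N) = -54 + 6*(N*f - 7*N) = -54 + 6*(-7*N + N*f) = -54 + (-42*N + 6*N*f) = -54 - 42*N + 6*N*f)
K(-43, 231) - √(217579 + W(u, -454)) = (-54 - 42*231 + 6*231*(-43)) - √(217579 + (-3 - 6*(-454)²)) = (-54 - 9702 - 59598) - √(217579 + (-3 - 6*206116)) = -69354 - √(217579 + (-3 - 1236696)) = -69354 - √(217579 - 1236699) = -69354 - √(-1019120) = -69354 - 4*I*√63695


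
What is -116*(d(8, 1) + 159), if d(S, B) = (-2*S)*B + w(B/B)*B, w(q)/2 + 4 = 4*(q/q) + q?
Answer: -16820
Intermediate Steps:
w(q) = 2*q (w(q) = -8 + 2*(4*(q/q) + q) = -8 + 2*(4*1 + q) = -8 + 2*(4 + q) = -8 + (8 + 2*q) = 2*q)
d(S, B) = 2*B - 2*B*S (d(S, B) = (-2*S)*B + (2*(B/B))*B = -2*B*S + (2*1)*B = -2*B*S + 2*B = 2*B - 2*B*S)
-116*(d(8, 1) + 159) = -116*(2*1*(1 - 1*8) + 159) = -116*(2*1*(1 - 8) + 159) = -116*(2*1*(-7) + 159) = -116*(-14 + 159) = -116*145 = -16820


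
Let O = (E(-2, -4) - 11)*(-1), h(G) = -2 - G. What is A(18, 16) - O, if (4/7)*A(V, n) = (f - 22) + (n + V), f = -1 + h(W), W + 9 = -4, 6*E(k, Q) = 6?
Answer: 57/2 ≈ 28.500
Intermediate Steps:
E(k, Q) = 1 (E(k, Q) = (1/6)*6 = 1)
W = -13 (W = -9 - 4 = -13)
f = 10 (f = -1 + (-2 - 1*(-13)) = -1 + (-2 + 13) = -1 + 11 = 10)
A(V, n) = -21 + 7*V/4 + 7*n/4 (A(V, n) = 7*((10 - 22) + (n + V))/4 = 7*(-12 + (V + n))/4 = 7*(-12 + V + n)/4 = -21 + 7*V/4 + 7*n/4)
O = 10 (O = (1 - 11)*(-1) = -10*(-1) = 10)
A(18, 16) - O = (-21 + (7/4)*18 + (7/4)*16) - 1*10 = (-21 + 63/2 + 28) - 10 = 77/2 - 10 = 57/2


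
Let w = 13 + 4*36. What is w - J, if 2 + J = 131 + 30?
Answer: -2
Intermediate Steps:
w = 157 (w = 13 + 144 = 157)
J = 159 (J = -2 + (131 + 30) = -2 + 161 = 159)
w - J = 157 - 1*159 = 157 - 159 = -2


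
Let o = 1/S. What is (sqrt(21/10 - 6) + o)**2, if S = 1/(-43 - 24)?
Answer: (670 - I*sqrt(390))**2/100 ≈ 4485.1 - 264.63*I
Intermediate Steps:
S = -1/67 (S = 1/(-67) = -1/67 ≈ -0.014925)
o = -67 (o = 1/(-1/67) = -67)
(sqrt(21/10 - 6) + o)**2 = (sqrt(21/10 - 6) - 67)**2 = (sqrt(-39/10) - 67)**2 = (I*sqrt(390)/10 - 67)**2 = (-67 + I*sqrt(390)/10)**2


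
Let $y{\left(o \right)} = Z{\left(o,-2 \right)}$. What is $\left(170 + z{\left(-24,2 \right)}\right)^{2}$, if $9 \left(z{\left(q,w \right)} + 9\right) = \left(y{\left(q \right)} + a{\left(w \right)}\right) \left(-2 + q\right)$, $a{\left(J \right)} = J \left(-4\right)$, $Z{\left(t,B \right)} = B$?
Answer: $\frac{2920681}{81} \approx 36058.0$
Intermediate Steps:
$y{\left(o \right)} = -2$
$a{\left(J \right)} = - 4 J$
$z{\left(q,w \right)} = -9 + \frac{\left(-2 + q\right) \left(-2 - 4 w\right)}{9}$ ($z{\left(q,w \right)} = -9 + \frac{\left(-2 - 4 w\right) \left(-2 + q\right)}{9} = -9 + \frac{\left(-2 + q\right) \left(-2 - 4 w\right)}{9}$)
$\left(170 + z{\left(-24,2 \right)}\right)^{2} = \left(170 - \left(\frac{13}{9} - \frac{64}{3}\right)\right)^{2} = \left(170 + \left(- \frac{77}{9} + \frac{16}{3} + \frac{16}{9} + \frac{64}{3}\right)\right)^{2} = \left(170 + \frac{179}{9}\right)^{2} = \left(\frac{1709}{9}\right)^{2} = \frac{2920681}{81}$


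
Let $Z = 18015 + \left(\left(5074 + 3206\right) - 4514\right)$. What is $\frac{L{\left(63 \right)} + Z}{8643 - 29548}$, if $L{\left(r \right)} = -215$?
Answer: $- \frac{21566}{20905} \approx -1.0316$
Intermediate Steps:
$Z = 21781$ ($Z = 18015 + \left(8280 - 4514\right) = 18015 + 3766 = 21781$)
$\frac{L{\left(63 \right)} + Z}{8643 - 29548} = \frac{-215 + 21781}{8643 - 29548} = \frac{21566}{-20905} = 21566 \left(- \frac{1}{20905}\right) = - \frac{21566}{20905}$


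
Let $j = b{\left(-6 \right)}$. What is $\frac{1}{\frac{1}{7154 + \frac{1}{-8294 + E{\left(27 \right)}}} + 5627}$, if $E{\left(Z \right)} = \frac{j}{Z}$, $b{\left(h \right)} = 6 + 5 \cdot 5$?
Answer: $\frac{1601830651}{9013501297084} \approx 0.00017771$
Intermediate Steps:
$b{\left(h \right)} = 31$ ($b{\left(h \right)} = 6 + 25 = 31$)
$j = 31$
$E{\left(Z \right)} = \frac{31}{Z}$
$\frac{1}{\frac{1}{7154 + \frac{1}{-8294 + E{\left(27 \right)}}} + 5627} = \frac{1}{\frac{1}{7154 + \frac{1}{-8294 + \frac{31}{27}}} + 5627} = \frac{1}{\frac{1}{7154 + \frac{1}{- \frac{223907}{27}}} + 5627} = \frac{1}{\frac{1}{7154 - \frac{27}{223907}} + 5627} = \frac{1}{\frac{1}{\frac{1601830651}{223907}} + 5627} = \frac{1}{\frac{223907}{1601830651} + 5627} = \frac{1}{\frac{9013501297084}{1601830651}} = \frac{1601830651}{9013501297084}$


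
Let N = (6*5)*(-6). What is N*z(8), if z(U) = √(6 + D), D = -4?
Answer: -180*√2 ≈ -254.56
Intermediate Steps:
z(U) = √2 (z(U) = √(6 - 4) = √2)
N = -180 (N = 30*(-6) = -180)
N*z(8) = -180*√2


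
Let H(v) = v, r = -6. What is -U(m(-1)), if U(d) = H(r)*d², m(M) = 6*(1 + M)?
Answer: 0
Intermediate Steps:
m(M) = 6 + 6*M
U(d) = -6*d²
-U(m(-1)) = -(-6)*(6 + 6*(-1))² = -(-6)*(6 - 6)² = -(-6)*0² = -(-6)*0 = -1*0 = 0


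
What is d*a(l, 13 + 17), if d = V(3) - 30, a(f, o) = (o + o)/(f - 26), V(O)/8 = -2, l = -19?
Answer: 184/3 ≈ 61.333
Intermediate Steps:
V(O) = -16 (V(O) = 8*(-2) = -16)
a(f, o) = 2*o/(-26 + f) (a(f, o) = (2*o)/(-26 + f) = 2*o/(-26 + f))
d = -46 (d = -16 - 30 = -46)
d*a(l, 13 + 17) = -92*(13 + 17)/(-26 - 19) = -92*30/(-45) = -92*30*(-1)/45 = -46*(-4/3) = 184/3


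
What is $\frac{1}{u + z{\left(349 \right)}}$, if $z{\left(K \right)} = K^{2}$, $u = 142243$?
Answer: $\frac{1}{264044} \approx 3.7872 \cdot 10^{-6}$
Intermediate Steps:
$\frac{1}{u + z{\left(349 \right)}} = \frac{1}{142243 + 349^{2}} = \frac{1}{142243 + 121801} = \frac{1}{264044}$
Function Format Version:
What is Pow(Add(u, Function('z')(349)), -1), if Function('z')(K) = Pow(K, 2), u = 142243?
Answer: Rational(1, 264044) ≈ 3.7872e-6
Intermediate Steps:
Pow(Add(u, Function('z')(349)), -1) = Pow(Add(142243, Pow(349, 2)), -1) = Pow(Add(142243, 121801), -1) = Pow(264044, -1) = Rational(1, 264044)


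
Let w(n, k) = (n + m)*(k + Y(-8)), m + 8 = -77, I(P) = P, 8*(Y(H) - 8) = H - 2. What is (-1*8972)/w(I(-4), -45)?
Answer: -35888/13617 ≈ -2.6355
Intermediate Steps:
Y(H) = 31/4 + H/8 (Y(H) = 8 + (H - 2)/8 = 8 + (-2 + H)/8 = 8 + (-¼ + H/8) = 31/4 + H/8)
m = -85 (m = -8 - 77 = -85)
w(n, k) = (-85 + n)*(27/4 + k) (w(n, k) = (n - 85)*(k + (31/4 + (⅛)*(-8))) = (-85 + n)*(k + (31/4 - 1)) = (-85 + n)*(k + 27/4) = (-85 + n)*(27/4 + k))
(-1*8972)/w(I(-4), -45) = (-1*8972)/(-2295/4 - 85*(-45) + (27/4)*(-4) - 45*(-4)) = -8972/(-2295/4 + 3825 - 27 + 180) = -8972/13617/4 = -8972*4/13617 = -35888/13617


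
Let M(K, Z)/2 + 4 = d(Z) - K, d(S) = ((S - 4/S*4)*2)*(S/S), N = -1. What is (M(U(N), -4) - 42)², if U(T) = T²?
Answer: 2704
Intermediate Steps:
d(S) = -32/S + 2*S (d(S) = ((S - 16/S)*2)*1 = (-32/S + 2*S)*1 = -32/S + 2*S)
M(K, Z) = -8 - 64/Z - 2*K + 4*Z (M(K, Z) = -8 + 2*((-32/Z + 2*Z) - K) = -8 + 2*(-K - 32/Z + 2*Z) = -8 + (-64/Z - 2*K + 4*Z) = -8 - 64/Z - 2*K + 4*Z)
(M(U(N), -4) - 42)² = ((-8 - 64/(-4) - 2*(-1)² + 4*(-4)) - 42)² = ((-8 - 64*(-¼) - 2*1 - 16) - 42)² = ((-8 + 16 - 2 - 16) - 42)² = (-10 - 42)² = (-52)² = 2704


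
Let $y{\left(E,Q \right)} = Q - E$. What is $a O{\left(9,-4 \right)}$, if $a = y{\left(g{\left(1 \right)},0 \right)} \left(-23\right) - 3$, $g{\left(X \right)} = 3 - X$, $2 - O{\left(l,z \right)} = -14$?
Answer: $688$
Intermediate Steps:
$O{\left(l,z \right)} = 16$ ($O{\left(l,z \right)} = 2 - -14 = 2 + 14 = 16$)
$a = 43$ ($a = \left(0 - \left(3 - 1\right)\right) \left(-23\right) - 3 = \left(0 - 2\right) \left(-23\right) - 3 = \left(-2\right) \left(-23\right) - 3 = 46 - 3 = 43$)
$a O{\left(9,-4 \right)} = 43 \cdot 16 = 688$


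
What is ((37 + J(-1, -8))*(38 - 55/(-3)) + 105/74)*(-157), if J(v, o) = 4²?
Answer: -104111881/222 ≈ -4.6897e+5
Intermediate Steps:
J(v, o) = 16
((37 + J(-1, -8))*(38 - 55/(-3)) + 105/74)*(-157) = ((37 + 16)*(38 - 55/(-3)) + 105/74)*(-157) = (53*(38 - 55*(-⅓)) + 105*(1/74))*(-157) = (53*(38 + 55/3) + 105/74)*(-157) = (53*(169/3) + 105/74)*(-157) = (8957/3 + 105/74)*(-157) = (663133/222)*(-157) = -104111881/222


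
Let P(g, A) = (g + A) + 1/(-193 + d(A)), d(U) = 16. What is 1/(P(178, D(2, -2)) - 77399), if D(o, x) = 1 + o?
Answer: -177/13667587 ≈ -1.2950e-5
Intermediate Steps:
P(g, A) = -1/177 + A + g (P(g, A) = (g + A) + 1/(-193 + 16) = (A + g) + 1/(-177) = (A + g) - 1/177 = -1/177 + A + g)
1/(P(178, D(2, -2)) - 77399) = 1/((-1/177 + (1 + 2) + 178) - 77399) = 1/((-1/177 + 3 + 178) - 77399) = 1/(32036/177 - 77399) = 1/(-13667587/177) = -177/13667587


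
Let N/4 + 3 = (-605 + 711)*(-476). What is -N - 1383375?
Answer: -1181539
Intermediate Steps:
N = -201836 (N = -12 + 4*((-605 + 711)*(-476)) = -12 + 4*(106*(-476)) = -12 + 4*(-50456) = -12 - 201824 = -201836)
-N - 1383375 = -1*(-201836) - 1383375 = 201836 - 1383375 = -1181539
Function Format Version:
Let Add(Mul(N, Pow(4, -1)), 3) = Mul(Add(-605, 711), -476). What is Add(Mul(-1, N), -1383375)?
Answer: -1181539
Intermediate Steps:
N = -201836 (N = Add(-12, Mul(4, Mul(Add(-605, 711), -476))) = Add(-12, Mul(4, Mul(106, -476))) = Add(-12, Mul(4, -50456)) = Add(-12, -201824) = -201836)
Add(Mul(-1, N), -1383375) = Add(Mul(-1, -201836), -1383375) = Add(201836, -1383375) = -1181539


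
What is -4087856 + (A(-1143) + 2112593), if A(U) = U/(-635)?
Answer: -9876306/5 ≈ -1.9753e+6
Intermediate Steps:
A(U) = -U/635 (A(U) = U*(-1/635) = -U/635)
-4087856 + (A(-1143) + 2112593) = -4087856 + (-1/635*(-1143) + 2112593) = -4087856 + (9/5 + 2112593) = -4087856 + 10562974/5 = -9876306/5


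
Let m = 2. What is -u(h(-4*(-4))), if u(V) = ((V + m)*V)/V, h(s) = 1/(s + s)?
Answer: -65/32 ≈ -2.0313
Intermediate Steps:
h(s) = 1/(2*s)
u(V) = 2 + V (u(V) = ((V + 2)*V)/V = ((2 + V)*V)/V = (V*(2 + V))/V = 2 + V)
-u(h(-4*(-4))) = -(2 + 1/(2*((-4*(-4))))) = -(2 + (½)/16) = -(2 + (½)*(1/16)) = -(2 + 1/32) = -1*65/32 = -65/32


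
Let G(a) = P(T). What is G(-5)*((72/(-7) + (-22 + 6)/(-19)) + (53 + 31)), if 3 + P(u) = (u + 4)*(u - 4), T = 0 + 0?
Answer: -9916/7 ≈ -1416.6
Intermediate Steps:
T = 0
P(u) = -3 + (-4 + u)*(4 + u) (P(u) = -3 + (u + 4)*(u - 4) = -3 + (4 + u)*(-4 + u) = -3 + (-4 + u)*(4 + u))
G(a) = -19 (G(a) = -19 + 0² = -19 + 0 = -19)
G(-5)*((72/(-7) + (-22 + 6)/(-19)) + (53 + 31)) = -19*((72/(-7) + (-22 + 6)/(-19)) + (53 + 31)) = -19*((72*(-⅐) - 16*(-1/19)) + 84) = -19*((-72/7 + 16/19) + 84) = -19*(-1256/133 + 84) = -19*9916/133 = -9916/7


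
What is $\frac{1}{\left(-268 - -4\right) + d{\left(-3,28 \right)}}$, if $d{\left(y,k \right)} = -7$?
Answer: $- \frac{1}{271} \approx -0.00369$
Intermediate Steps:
$\frac{1}{\left(-268 - -4\right) + d{\left(-3,28 \right)}} = \frac{1}{\left(-268 - -4\right) - 7} = \frac{1}{\left(-268 + 4\right) - 7} = \frac{1}{-264 - 7} = \frac{1}{-271} = - \frac{1}{271}$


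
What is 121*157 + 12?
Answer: 19009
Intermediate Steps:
121*157 + 12 = 18997 + 12 = 19009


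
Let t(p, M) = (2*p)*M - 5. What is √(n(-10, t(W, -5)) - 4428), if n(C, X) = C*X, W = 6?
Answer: I*√3778 ≈ 61.465*I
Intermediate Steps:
t(p, M) = -5 + 2*M*p (t(p, M) = 2*M*p - 5 = -5 + 2*M*p)
√(n(-10, t(W, -5)) - 4428) = √(-10*(-5 + 2*(-5)*6) - 4428) = √(-10*(-5 - 60) - 4428) = √(-10*(-65) - 4428) = √(650 - 4428) = √(-3778) = I*√3778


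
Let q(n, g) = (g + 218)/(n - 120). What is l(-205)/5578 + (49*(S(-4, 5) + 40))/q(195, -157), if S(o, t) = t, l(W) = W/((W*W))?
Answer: 189104658689/69752890 ≈ 2711.1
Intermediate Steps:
l(W) = 1/W (l(W) = W/(W²) = W/W² = 1/W)
q(n, g) = (218 + g)/(-120 + n)
l(-205)/5578 + (49*(S(-4, 5) + 40))/q(195, -157) = 1/(-205*5578) + (49*(5 + 40))/(((218 - 157)/(-120 + 195))) = -1/205*1/5578 + (49*45)/((61/75)) = -1/1143490 + 2205/(((1/75)*61)) = -1/1143490 + 2205/(61/75) = -1/1143490 + 2205*(75/61) = -1/1143490 + 165375/61 = 189104658689/69752890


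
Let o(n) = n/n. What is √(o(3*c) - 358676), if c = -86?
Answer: 5*I*√14347 ≈ 598.89*I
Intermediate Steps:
o(n) = 1
√(o(3*c) - 358676) = √(1 - 358676) = √(-358675) = 5*I*√14347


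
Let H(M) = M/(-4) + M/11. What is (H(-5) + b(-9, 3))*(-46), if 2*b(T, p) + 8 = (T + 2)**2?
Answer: -21551/22 ≈ -979.59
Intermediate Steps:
H(M) = -7*M/44 (H(M) = M*(-1/4) + M*(1/11) = -M/4 + M/11 = -7*M/44)
b(T, p) = -4 + (2 + T)**2/2 (b(T, p) = -4 + (T + 2)**2/2 = -4 + (2 + T)**2/2)
(H(-5) + b(-9, 3))*(-46) = (-7/44*(-5) + (-4 + (2 - 9)**2/2))*(-46) = (35/44 + (-4 + (1/2)*(-7)**2))*(-46) = (35/44 + (-4 + (1/2)*49))*(-46) = (35/44 + (-4 + 49/2))*(-46) = (35/44 + 41/2)*(-46) = (937/44)*(-46) = -21551/22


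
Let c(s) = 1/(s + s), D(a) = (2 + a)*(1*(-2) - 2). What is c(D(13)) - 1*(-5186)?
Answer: 622319/120 ≈ 5186.0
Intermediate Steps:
D(a) = -8 - 4*a (D(a) = (2 + a)*(-2 - 2) = (2 + a)*(-4) = -8 - 4*a)
c(s) = 1/(2*s)
c(D(13)) - 1*(-5186) = 1/(2*(-8 - 4*13)) - 1*(-5186) = 1/(2*(-8 - 52)) + 5186 = (1/2)/(-60) + 5186 = (1/2)*(-1/60) + 5186 = -1/120 + 5186 = 622319/120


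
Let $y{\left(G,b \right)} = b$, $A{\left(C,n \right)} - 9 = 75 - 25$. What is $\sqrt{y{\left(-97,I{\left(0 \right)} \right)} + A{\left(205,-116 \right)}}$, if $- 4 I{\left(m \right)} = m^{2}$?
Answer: $\sqrt{59} \approx 7.6811$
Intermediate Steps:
$I{\left(m \right)} = - \frac{m^{2}}{4}$
$A{\left(C,n \right)} = 59$ ($A{\left(C,n \right)} = 9 + \left(75 - 25\right) = 9 + 50 = 59$)
$\sqrt{y{\left(-97,I{\left(0 \right)} \right)} + A{\left(205,-116 \right)}} = \sqrt{- \frac{0^{2}}{4} + 59} = \sqrt{\left(- \frac{1}{4}\right) 0 + 59} = \sqrt{0 + 59} = \sqrt{59}$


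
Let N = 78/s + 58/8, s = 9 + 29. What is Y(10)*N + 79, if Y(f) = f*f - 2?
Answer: 37645/38 ≈ 990.66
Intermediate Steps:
s = 38
Y(f) = -2 + f² (Y(f) = f² - 2 = -2 + f²)
N = 707/76 (N = 78/38 + 58/8 = 78*(1/38) + 58*(⅛) = 39/19 + 29/4 = 707/76 ≈ 9.3026)
Y(10)*N + 79 = (-2 + 10²)*(707/76) + 79 = (-2 + 100)*(707/76) + 79 = 98*(707/76) + 79 = 34643/38 + 79 = 37645/38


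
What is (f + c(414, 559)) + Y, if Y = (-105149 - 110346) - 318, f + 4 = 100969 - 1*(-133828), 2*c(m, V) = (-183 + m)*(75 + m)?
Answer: 150919/2 ≈ 75460.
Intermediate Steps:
c(m, V) = (-183 + m)*(75 + m)/2 (c(m, V) = ((-183 + m)*(75 + m))/2 = (-183 + m)*(75 + m)/2)
f = 234793 (f = -4 + (100969 - 1*(-133828)) = -4 + (100969 + 133828) = -4 + 234797 = 234793)
Y = -215813 (Y = -215495 - 318 = -215813)
(f + c(414, 559)) + Y = (234793 + (-13725/2 + (½)*414² - 54*414)) - 215813 = (234793 + (-13725/2 + (½)*171396 - 22356)) - 215813 = (234793 + (-13725/2 + 85698 - 22356)) - 215813 = (234793 + 112959/2) - 215813 = 582545/2 - 215813 = 150919/2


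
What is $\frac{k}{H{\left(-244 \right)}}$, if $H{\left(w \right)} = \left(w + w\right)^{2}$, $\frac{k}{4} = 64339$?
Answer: $\frac{64339}{59536} \approx 1.0807$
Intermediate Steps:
$k = 257356$ ($k = 4 \cdot 64339 = 257356$)
$H{\left(w \right)} = 4 w^{2}$ ($H{\left(w \right)} = \left(2 w\right)^{2} = 4 w^{2}$)
$\frac{k}{H{\left(-244 \right)}} = \frac{257356}{4 \left(-244\right)^{2}} = \frac{257356}{4 \cdot 59536} = \frac{257356}{238144} = 257356 \cdot \frac{1}{238144} = \frac{64339}{59536}$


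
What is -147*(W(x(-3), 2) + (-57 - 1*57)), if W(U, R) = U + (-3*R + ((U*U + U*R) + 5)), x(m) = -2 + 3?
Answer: 16317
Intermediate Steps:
x(m) = 1
W(U, R) = 5 + U + U**2 - 3*R + R*U (W(U, R) = U + (-3*R + ((U**2 + R*U) + 5)) = U + (-3*R + (5 + U**2 + R*U)) = U + (5 + U**2 - 3*R + R*U) = 5 + U + U**2 - 3*R + R*U)
-147*(W(x(-3), 2) + (-57 - 1*57)) = -147*((5 + 1 + 1**2 - 3*2 + 2*1) + (-57 - 1*57)) = -147*((5 + 1 + 1 - 6 + 2) + (-57 - 57)) = -147*(3 - 114) = -147*(-111) = 16317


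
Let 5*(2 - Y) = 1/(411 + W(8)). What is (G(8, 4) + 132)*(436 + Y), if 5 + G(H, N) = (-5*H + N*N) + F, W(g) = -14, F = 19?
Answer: 106070338/1985 ≈ 53436.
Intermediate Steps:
Y = 3969/1985 (Y = 2 - 1/(5*(411 - 14)) = 2 - ⅕/397 = 2 - ⅕*1/397 = 2 - 1/1985 = 3969/1985 ≈ 1.9995)
G(H, N) = 14 + N² - 5*H (G(H, N) = -5 + ((-5*H + N*N) + 19) = -5 + ((-5*H + N²) + 19) = -5 + ((N² - 5*H) + 19) = -5 + (19 + N² - 5*H) = 14 + N² - 5*H)
(G(8, 4) + 132)*(436 + Y) = ((14 + 4² - 5*8) + 132)*(436 + 3969/1985) = ((14 + 16 - 40) + 132)*(869429/1985) = (-10 + 132)*(869429/1985) = 122*(869429/1985) = 106070338/1985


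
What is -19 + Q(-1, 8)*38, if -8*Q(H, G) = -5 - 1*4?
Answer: 95/4 ≈ 23.750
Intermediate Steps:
Q(H, G) = 9/8 (Q(H, G) = -(-5 - 1*4)/8 = -(-5 - 4)/8 = -1/8*(-9) = 9/8)
-19 + Q(-1, 8)*38 = -19 + (9/8)*38 = -19 + 171/4 = 95/4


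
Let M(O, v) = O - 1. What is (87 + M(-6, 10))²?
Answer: 6400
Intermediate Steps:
M(O, v) = -1 + O
(87 + M(-6, 10))² = (87 + (-1 - 6))² = (87 - 7)² = 80² = 6400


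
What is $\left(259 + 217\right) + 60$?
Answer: $536$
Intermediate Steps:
$\left(259 + 217\right) + 60 = 476 + 60 = 536$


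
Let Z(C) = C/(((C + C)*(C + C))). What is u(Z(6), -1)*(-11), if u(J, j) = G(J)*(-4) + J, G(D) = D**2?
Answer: -55/144 ≈ -0.38194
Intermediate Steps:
Z(C) = 1/(4*C) (Z(C) = C/(((2*C)*(2*C))) = C/((4*C**2)) = C*(1/(4*C**2)) = 1/(4*C))
u(J, j) = J - 4*J**2 (u(J, j) = J**2*(-4) + J = -4*J**2 + J = J - 4*J**2)
u(Z(6), -1)*(-11) = (((1/4)/6)*(1 - 1/6))*(-11) = (((1/4)*(1/6))*(1 - 1/6))*(-11) = ((1 - 4*1/24)/24)*(-11) = ((1 - 1/6)/24)*(-11) = ((1/24)*(5/6))*(-11) = (5/144)*(-11) = -55/144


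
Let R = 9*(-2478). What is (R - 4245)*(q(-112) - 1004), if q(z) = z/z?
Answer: 26626641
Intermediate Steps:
q(z) = 1
R = -22302
(R - 4245)*(q(-112) - 1004) = (-22302 - 4245)*(1 - 1004) = -26547*(-1003) = 26626641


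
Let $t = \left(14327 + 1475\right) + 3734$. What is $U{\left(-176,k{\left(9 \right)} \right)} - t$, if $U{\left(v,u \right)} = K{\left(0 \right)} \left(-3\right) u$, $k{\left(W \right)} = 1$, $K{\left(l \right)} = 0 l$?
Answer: $-19536$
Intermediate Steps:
$K{\left(l \right)} = 0$
$U{\left(v,u \right)} = 0$ ($U{\left(v,u \right)} = 0 \left(-3\right) u = 0 u = 0$)
$t = 19536$ ($t = 15802 + 3734 = 19536$)
$U{\left(-176,k{\left(9 \right)} \right)} - t = 0 - 19536 = -19536$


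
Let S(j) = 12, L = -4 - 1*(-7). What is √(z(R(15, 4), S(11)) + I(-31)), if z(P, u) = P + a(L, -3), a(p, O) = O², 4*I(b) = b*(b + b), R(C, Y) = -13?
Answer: √1906/2 ≈ 21.829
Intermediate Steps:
L = 3 (L = -4 + 7 = 3)
I(b) = b²/2 (I(b) = (b*(b + b))/4 = (b*(2*b))/4 = (2*b²)/4 = b²/2)
z(P, u) = 9 + P (z(P, u) = P + (-3)² = P + 9 = 9 + P)
√(z(R(15, 4), S(11)) + I(-31)) = √((9 - 13) + (½)*(-31)²) = √(-4 + (½)*961) = √(-4 + 961/2) = √(953/2) = √1906/2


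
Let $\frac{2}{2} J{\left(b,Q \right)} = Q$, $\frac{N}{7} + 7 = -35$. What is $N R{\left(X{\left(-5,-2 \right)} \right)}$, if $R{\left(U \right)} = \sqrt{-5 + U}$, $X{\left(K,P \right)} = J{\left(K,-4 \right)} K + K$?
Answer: $- 294 \sqrt{10} \approx -929.71$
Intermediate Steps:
$N = -294$ ($N = -49 + 7 \left(-35\right) = -49 - 245 = -294$)
$J{\left(b,Q \right)} = Q$
$X{\left(K,P \right)} = - 3 K$ ($X{\left(K,P \right)} = - 4 K + K = - 3 K$)
$N R{\left(X{\left(-5,-2 \right)} \right)} = - 294 \sqrt{-5 - -15} = - 294 \sqrt{-5 + 15} = - 294 \sqrt{10}$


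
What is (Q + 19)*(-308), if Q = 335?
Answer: -109032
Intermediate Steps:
(Q + 19)*(-308) = (335 + 19)*(-308) = 354*(-308) = -109032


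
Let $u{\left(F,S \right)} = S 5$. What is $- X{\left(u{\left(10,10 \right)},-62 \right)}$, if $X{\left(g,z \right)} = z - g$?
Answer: $112$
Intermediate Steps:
$u{\left(F,S \right)} = 5 S$
$- X{\left(u{\left(10,10 \right)},-62 \right)} = - (-62 - 5 \cdot 10) = - (-62 - 50) = \left(-1\right) \left(-112\right) = 112$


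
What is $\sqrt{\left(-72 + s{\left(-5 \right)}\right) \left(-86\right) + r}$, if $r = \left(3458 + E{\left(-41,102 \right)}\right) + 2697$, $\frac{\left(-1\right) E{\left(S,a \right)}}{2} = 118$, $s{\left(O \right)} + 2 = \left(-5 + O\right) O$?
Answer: $3 \sqrt{887} \approx 89.348$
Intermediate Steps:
$s{\left(O \right)} = -2 + O \left(-5 + O\right)$ ($s{\left(O \right)} = -2 + \left(-5 + O\right) O = -2 + O \left(-5 + O\right)$)
$E{\left(S,a \right)} = -236$ ($E{\left(S,a \right)} = \left(-2\right) 118 = -236$)
$r = 5919$ ($r = \left(3458 - 236\right) + 2697 = 3222 + 2697 = 5919$)
$\sqrt{\left(-72 + s{\left(-5 \right)}\right) \left(-86\right) + r} = \sqrt{\left(-72 - \left(-23 - 25\right)\right) \left(-86\right) + 5919} = \sqrt{\left(-72 + \left(-2 + 25 + 25\right)\right) \left(-86\right) + 5919} = \sqrt{\left(-72 + 48\right) \left(-86\right) + 5919} = \sqrt{\left(-24\right) \left(-86\right) + 5919} = \sqrt{2064 + 5919} = \sqrt{7983} = 3 \sqrt{887}$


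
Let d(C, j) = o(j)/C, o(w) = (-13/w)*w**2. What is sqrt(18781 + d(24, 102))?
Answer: sqrt(74903)/2 ≈ 136.84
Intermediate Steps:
o(w) = -13*w
d(C, j) = -13*j/C (d(C, j) = (-13*j)/C = -13*j/C)
sqrt(18781 + d(24, 102)) = sqrt(18781 - 13*102/24) = sqrt(18781 - 13*102*1/24) = sqrt(18781 - 221/4) = sqrt(74903/4) = sqrt(74903)/2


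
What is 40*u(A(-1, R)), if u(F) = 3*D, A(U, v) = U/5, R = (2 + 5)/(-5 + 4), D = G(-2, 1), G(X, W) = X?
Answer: -240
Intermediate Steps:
D = -2
R = -7 (R = 7/(-1) = 7*(-1) = -7)
A(U, v) = U/5 (A(U, v) = U*(⅕) = U/5)
u(F) = -6 (u(F) = 3*(-2) = -6)
40*u(A(-1, R)) = 40*(-6) = -240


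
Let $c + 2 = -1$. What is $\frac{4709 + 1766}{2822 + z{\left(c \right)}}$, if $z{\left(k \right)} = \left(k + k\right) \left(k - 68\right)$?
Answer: $\frac{925}{464} \approx 1.9935$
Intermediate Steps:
$c = -3$ ($c = -2 - 1 = -3$)
$z{\left(k \right)} = 2 k \left(-68 + k\right)$
$\frac{4709 + 1766}{2822 + z{\left(c \right)}} = \frac{4709 + 1766}{2822 + 2 \left(-3\right) \left(-68 - 3\right)} = \frac{6475}{2822 + 2 \left(-3\right) \left(-71\right)} = \frac{6475}{2822 + 426} = \frac{6475}{3248} = 6475 \cdot \frac{1}{3248} = \frac{925}{464}$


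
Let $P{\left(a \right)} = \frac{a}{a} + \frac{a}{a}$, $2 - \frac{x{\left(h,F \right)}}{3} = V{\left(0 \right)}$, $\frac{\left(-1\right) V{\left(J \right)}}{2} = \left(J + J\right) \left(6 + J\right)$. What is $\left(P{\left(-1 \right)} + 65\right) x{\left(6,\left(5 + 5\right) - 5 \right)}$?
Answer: $402$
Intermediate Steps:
$V{\left(J \right)} = - 4 J \left(6 + J\right)$ ($V{\left(J \right)} = - 2 \left(J + J\right) \left(6 + J\right) = - 2 \cdot 2 J \left(6 + J\right) = - 4 J \left(6 + J\right)$)
$x{\left(h,F \right)} = 6$ ($x{\left(h,F \right)} = 6 - 3 \left(\left(-4\right) 0 \left(6 + 0\right)\right) = 6 - 3 \left(\left(-4\right) 0 \cdot 6\right) = 6 - 0 = 6 + 0 = 6$)
$P{\left(a \right)} = 2$ ($P{\left(a \right)} = 1 + 1 = 2$)
$\left(P{\left(-1 \right)} + 65\right) x{\left(6,\left(5 + 5\right) - 5 \right)} = \left(2 + 65\right) 6 = 67 \cdot 6 = 402$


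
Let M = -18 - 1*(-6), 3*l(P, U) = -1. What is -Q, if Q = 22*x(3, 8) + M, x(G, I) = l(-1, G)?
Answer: 58/3 ≈ 19.333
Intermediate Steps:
l(P, U) = -⅓ (l(P, U) = (⅓)*(-1) = -⅓)
x(G, I) = -⅓
M = -12 (M = -18 + 6 = -12)
Q = -58/3 (Q = 22*(-⅓) - 12 = -22/3 - 12 = -58/3 ≈ -19.333)
-Q = -1*(-58/3) = 58/3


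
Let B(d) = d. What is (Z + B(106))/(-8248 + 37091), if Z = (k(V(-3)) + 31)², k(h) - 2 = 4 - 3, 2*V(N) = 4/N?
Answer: 1262/28843 ≈ 0.043754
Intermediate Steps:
V(N) = 2/N (V(N) = (4/N)/2 = 2/N)
k(h) = 3 (k(h) = 2 + (4 - 3) = 2 + 1 = 3)
Z = 1156 (Z = (3 + 31)² = 34² = 1156)
(Z + B(106))/(-8248 + 37091) = (1156 + 106)/(-8248 + 37091) = 1262/28843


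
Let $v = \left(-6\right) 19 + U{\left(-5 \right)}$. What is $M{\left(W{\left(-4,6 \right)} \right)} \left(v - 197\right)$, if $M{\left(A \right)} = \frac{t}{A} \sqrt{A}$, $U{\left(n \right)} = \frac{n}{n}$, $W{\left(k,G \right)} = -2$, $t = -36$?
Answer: $- 5580 i \sqrt{2} \approx - 7891.3 i$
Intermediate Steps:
$U{\left(n \right)} = 1$
$M{\left(A \right)} = - \frac{36}{\sqrt{A}}$ ($M{\left(A \right)} = - \frac{36}{A} \sqrt{A} = - \frac{36}{\sqrt{A}}$)
$v = -113$ ($v = \left(-6\right) 19 + 1 = -114 + 1 = -113$)
$M{\left(W{\left(-4,6 \right)} \right)} \left(v - 197\right) = - \frac{36}{i \sqrt{2}} \left(-113 - 197\right) = - 36 \left(- \frac{i \sqrt{2}}{2}\right) \left(-310\right) = 18 i \sqrt{2} \left(-310\right) = - 5580 i \sqrt{2}$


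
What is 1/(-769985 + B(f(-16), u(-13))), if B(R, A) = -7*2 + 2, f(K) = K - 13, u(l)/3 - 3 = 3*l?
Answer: -1/769997 ≈ -1.2987e-6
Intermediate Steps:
u(l) = 9 + 9*l (u(l) = 9 + 3*(3*l) = 9 + 9*l)
f(K) = -13 + K
B(R, A) = -12 (B(R, A) = -14 + 2 = -12)
1/(-769985 + B(f(-16), u(-13))) = 1/(-769985 - 12) = 1/(-769997) = -1/769997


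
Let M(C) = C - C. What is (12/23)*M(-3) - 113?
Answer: -113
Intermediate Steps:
M(C) = 0
(12/23)*M(-3) - 113 = (12/23)*0 - 113 = 0 - 113 = -113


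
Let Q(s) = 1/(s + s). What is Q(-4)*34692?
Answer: -8673/2 ≈ -4336.5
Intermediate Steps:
Q(s) = 1/(2*s)
Q(-4)*34692 = ((½)/(-4))*34692 = ((½)*(-¼))*34692 = -⅛*34692 = -8673/2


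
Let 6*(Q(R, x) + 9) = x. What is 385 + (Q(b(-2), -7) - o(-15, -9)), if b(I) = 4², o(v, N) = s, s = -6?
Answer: 2285/6 ≈ 380.83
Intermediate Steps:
o(v, N) = -6
b(I) = 16
Q(R, x) = -9 + x/6
385 + (Q(b(-2), -7) - o(-15, -9)) = 385 + ((-9 + (⅙)*(-7)) - 1*(-6)) = 385 + ((-9 - 7/6) + 6) = 385 + (-61/6 + 6) = 385 - 25/6 = 2285/6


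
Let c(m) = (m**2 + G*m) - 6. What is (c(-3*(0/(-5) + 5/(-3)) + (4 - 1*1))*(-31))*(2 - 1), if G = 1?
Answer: -2046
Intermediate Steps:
c(m) = -6 + m + m**2 (c(m) = (m**2 + 1*m) - 6 = (m**2 + m) - 6 = (m + m**2) - 6 = -6 + m + m**2)
(c(-3*(0/(-5) + 5/(-3)) + (4 - 1*1))*(-31))*(2 - 1) = ((-6 + (-3*(0/(-5) + 5/(-3)) + (4 - 1*1)) + (-3*(0/(-5) + 5/(-3)) + (4 - 1*1))**2)*(-31))*(2 - 1) = ((-6 + (-3*(0*(-1/5) + 5*(-1/3)) + (4 - 1)) + (-3*(0*(-1/5) + 5*(-1/3)) + (4 - 1))**2)*(-31))*1 = ((-6 + (-3*(0 - 5/3) + 3) + (-3*(0 - 5/3) + 3)**2)*(-31))*1 = ((-6 + (-3*(-5/3) + 3) + (-3*(-5/3) + 3)**2)*(-31))*1 = ((-6 + (5 + 3) + (5 + 3)**2)*(-31))*1 = ((-6 + 8 + 8**2)*(-31))*1 = ((-6 + 8 + 64)*(-31))*1 = (66*(-31))*1 = -2046*1 = -2046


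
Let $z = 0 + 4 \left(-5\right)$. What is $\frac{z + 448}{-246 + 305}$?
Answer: $\frac{428}{59} \approx 7.2542$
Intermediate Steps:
$z = -20$ ($z = 0 - 20 = -20$)
$\frac{z + 448}{-246 + 305} = \frac{-20 + 448}{-246 + 305} = \frac{428}{59}$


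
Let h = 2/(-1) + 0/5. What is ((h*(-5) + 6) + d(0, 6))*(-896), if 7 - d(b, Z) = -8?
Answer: -27776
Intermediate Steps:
d(b, Z) = 15 (d(b, Z) = 7 - 1*(-8) = 7 + 8 = 15)
h = -2 (h = 2*(-1) + 0*(⅕) = -2 + 0 = -2)
((h*(-5) + 6) + d(0, 6))*(-896) = ((-2*(-5) + 6) + 15)*(-896) = ((10 + 6) + 15)*(-896) = (16 + 15)*(-896) = 31*(-896) = -27776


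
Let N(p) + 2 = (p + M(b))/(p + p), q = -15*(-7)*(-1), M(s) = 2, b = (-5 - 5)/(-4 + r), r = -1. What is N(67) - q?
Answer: 13871/134 ≈ 103.51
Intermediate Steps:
b = 2 (b = (-5 - 5)/(-4 - 1) = -10/(-5) = -10*(-⅕) = 2)
q = -105 (q = 105*(-1) = -105)
N(p) = -2 + (2 + p)/(2*p) (N(p) = -2 + (p + 2)/(p + p) = -2 + (2 + p)/((2*p)) = -2 + (2 + p)*(1/(2*p)) = -2 + (2 + p)/(2*p))
N(67) - q = (-3/2 + 1/67) - 1*(-105) = (-3/2 + 1/67) + 105 = -199/134 + 105 = 13871/134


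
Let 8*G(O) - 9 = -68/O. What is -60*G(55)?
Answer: -1281/22 ≈ -58.227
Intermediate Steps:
G(O) = 9/8 - 17/(2*O) (G(O) = 9/8 + (-68/O)/8 = 9/8 - 17/(2*O))
-60*G(55) = -15*(-68 + 9*55)/(2*55) = -15*(-68 + 495)/(2*55) = -15*427/(2*55) = -60*427/440 = -1281/22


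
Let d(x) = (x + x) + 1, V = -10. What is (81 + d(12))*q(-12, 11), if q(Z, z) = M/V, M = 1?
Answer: -53/5 ≈ -10.600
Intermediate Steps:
d(x) = 1 + 2*x (d(x) = 2*x + 1 = 1 + 2*x)
q(Z, z) = -1/10 (q(Z, z) = 1/(-10) = 1*(-1/10) = -1/10)
(81 + d(12))*q(-12, 11) = (81 + (1 + 2*12))*(-1/10) = (81 + (1 + 24))*(-1/10) = (81 + 25)*(-1/10) = 106*(-1/10) = -53/5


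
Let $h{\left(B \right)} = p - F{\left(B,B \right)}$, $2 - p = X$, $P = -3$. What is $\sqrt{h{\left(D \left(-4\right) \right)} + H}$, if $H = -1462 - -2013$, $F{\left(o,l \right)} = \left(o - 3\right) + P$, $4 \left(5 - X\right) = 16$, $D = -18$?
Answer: $9 \sqrt{6} \approx 22.045$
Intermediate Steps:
$X = 1$ ($X = 5 - 4 = 1$)
$F{\left(o,l \right)} = -6 + o$ ($F{\left(o,l \right)} = \left(o - 3\right) - 3 = \left(-3 + o\right) - 3 = -6 + o$)
$p = 1$ ($p = 2 - 1 = 1$)
$h{\left(B \right)} = 7 - B$ ($h{\left(B \right)} = 1 - \left(-6 + B\right) = 7 - B$)
$H = 551$ ($H = -1462 + 2013 = 551$)
$\sqrt{h{\left(D \left(-4\right) \right)} + H} = \sqrt{\left(7 - \left(-18\right) \left(-4\right)\right) + 551} = \sqrt{\left(7 - 72\right) + 551} = \sqrt{-65 + 551} = \sqrt{486} = 9 \sqrt{6}$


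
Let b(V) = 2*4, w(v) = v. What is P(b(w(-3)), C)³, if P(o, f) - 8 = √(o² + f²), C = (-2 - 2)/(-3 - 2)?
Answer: 51584/25 + 25664*√101/125 ≈ 4126.7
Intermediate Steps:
b(V) = 8
C = ⅘ (C = -4/(-5) = -4*(-⅕) = ⅘ ≈ 0.80000)
P(o, f) = 8 + √(f² + o²) (P(o, f) = 8 + √(o² + f²) = 8 + √(f² + o²))
P(b(w(-3)), C)³ = (8 + √((⅘)² + 8²))³ = (8 + √(16/25 + 64))³ = (8 + √(1616/25))³ = (8 + 4*√101/5)³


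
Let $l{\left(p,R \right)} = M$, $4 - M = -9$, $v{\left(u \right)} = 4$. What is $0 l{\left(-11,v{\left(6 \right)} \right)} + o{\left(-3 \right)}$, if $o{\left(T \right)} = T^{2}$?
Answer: $9$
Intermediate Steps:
$M = 13$ ($M = 4 - -9 = 4 + 9 = 13$)
$l{\left(p,R \right)} = 13$
$0 l{\left(-11,v{\left(6 \right)} \right)} + o{\left(-3 \right)} = 0 \cdot 13 + \left(-3\right)^{2} = 0 + 9 = 9$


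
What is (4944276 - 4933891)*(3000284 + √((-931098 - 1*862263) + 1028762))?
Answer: 31157949340 + 114235*I*√6319 ≈ 3.1158e+10 + 9.0808e+6*I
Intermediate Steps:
(4944276 - 4933891)*(3000284 + √((-931098 - 1*862263) + 1028762)) = 10385*(3000284 + √((-931098 - 862263) + 1028762)) = 10385*(3000284 + √(-1793361 + 1028762)) = 10385*(3000284 + √(-764599)) = 10385*(3000284 + 11*I*√6319) = 31157949340 + 114235*I*√6319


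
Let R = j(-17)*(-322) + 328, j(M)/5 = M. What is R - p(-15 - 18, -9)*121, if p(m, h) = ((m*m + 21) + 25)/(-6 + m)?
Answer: 1217557/39 ≈ 31219.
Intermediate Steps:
j(M) = 5*M
p(m, h) = (46 + m²)/(-6 + m) (p(m, h) = ((m² + 21) + 25)/(-6 + m) = ((21 + m²) + 25)/(-6 + m) = (46 + m²)/(-6 + m))
R = 27698 (R = (5*(-17))*(-322) + 328 = -85*(-322) + 328 = 27370 + 328 = 27698)
R - p(-15 - 18, -9)*121 = 27698 - (46 + (-15 - 18)²)/(-6 + (-15 - 18))*121 = 27698 - (46 + (-33)²)/(-6 - 33)*121 = 27698 - (46 + 1089)/(-39)*121 = 27698 - (-1/39*1135)*121 = 27698 - (-1135)*121/39 = 27698 - 1*(-137335/39) = 27698 + 137335/39 = 1217557/39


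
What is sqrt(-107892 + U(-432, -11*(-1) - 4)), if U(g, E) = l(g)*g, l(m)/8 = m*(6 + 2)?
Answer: 162*sqrt(451) ≈ 3440.4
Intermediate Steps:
l(m) = 64*m (l(m) = 8*(m*(6 + 2)) = 8*(m*8) = 8*(8*m) = 64*m)
U(g, E) = 64*g**2 (U(g, E) = (64*g)*g = 64*g**2)
sqrt(-107892 + U(-432, -11*(-1) - 4)) = sqrt(-107892 + 64*(-432)**2) = sqrt(-107892 + 64*186624) = sqrt(-107892 + 11943936) = sqrt(11836044) = 162*sqrt(451)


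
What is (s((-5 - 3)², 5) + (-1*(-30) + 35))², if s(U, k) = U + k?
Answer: 17956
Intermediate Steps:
(s((-5 - 3)², 5) + (-1*(-30) + 35))² = (((-5 - 3)² + 5) + (-1*(-30) + 35))² = (((-8)² + 5) + (30 + 35))² = ((64 + 5) + 65)² = (69 + 65)² = 134² = 17956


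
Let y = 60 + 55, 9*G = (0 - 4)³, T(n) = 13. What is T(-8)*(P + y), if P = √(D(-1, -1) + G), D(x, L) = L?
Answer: 1495 + 13*I*√73/3 ≈ 1495.0 + 37.024*I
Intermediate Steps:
G = -64/9 (G = (0 - 4)³/9 = (⅑)*(-4)³ = (⅑)*(-64) = -64/9 ≈ -7.1111)
y = 115
P = I*√73/3 (P = √(-1 - 64/9) = √(-73/9) = I*√73/3 ≈ 2.848*I)
T(-8)*(P + y) = 13*(I*√73/3 + 115) = 13*(115 + I*√73/3) = 1495 + 13*I*√73/3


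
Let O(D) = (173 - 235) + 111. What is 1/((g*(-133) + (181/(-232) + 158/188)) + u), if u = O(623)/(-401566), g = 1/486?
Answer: -532009093176/113600676059 ≈ -4.6832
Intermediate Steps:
O(D) = 49 (O(D) = -62 + 111 = 49)
g = 1/486 ≈ 0.0020576
u = -49/401566 (u = 49/(-401566) = 49*(-1/401566) = -49/401566 ≈ -0.00012202)
1/((g*(-133) + (181/(-232) + 158/188)) + u) = 1/(((1/486)*(-133) + (181/(-232) + 158/188)) - 49/401566) = 1/((-133/486 + (181*(-1/232) + 158*(1/188))) - 49/401566) = 1/((-133/486 + (-181/232 + 79/94)) - 49/401566) = 1/((-133/486 + 657/10904) - 49/401566) = 1/(-565465/2649672 - 49/401566) = 1/(-113600676059/532009093176) = -532009093176/113600676059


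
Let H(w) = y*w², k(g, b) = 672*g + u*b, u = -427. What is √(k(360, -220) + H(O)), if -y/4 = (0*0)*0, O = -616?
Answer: 2*√83965 ≈ 579.53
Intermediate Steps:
y = 0 (y = -4*0*0*0 = -0*0 = -4*0 = 0)
k(g, b) = -427*b + 672*g (k(g, b) = 672*g - 427*b = -427*b + 672*g)
H(w) = 0 (H(w) = 0*w² = 0)
√(k(360, -220) + H(O)) = √((-427*(-220) + 672*360) + 0) = √((93940 + 241920) + 0) = √(335860 + 0) = √335860 = 2*√83965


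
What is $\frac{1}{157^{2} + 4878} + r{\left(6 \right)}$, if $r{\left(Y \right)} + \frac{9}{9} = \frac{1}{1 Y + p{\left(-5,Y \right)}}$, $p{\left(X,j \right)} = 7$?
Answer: $- \frac{354311}{383851} \approx -0.92304$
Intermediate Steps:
$r{\left(Y \right)} = -1 + \frac{1}{7 + Y}$ ($r{\left(Y \right)} = -1 + \frac{1}{1 Y + 7} = -1 + \frac{1}{Y + 7} = -1 + \frac{1}{7 + Y}$)
$\frac{1}{157^{2} + 4878} + r{\left(6 \right)} = \frac{1}{157^{2} + 4878} + \frac{-6 - 6}{7 + 6} = \frac{1}{24649 + 4878} + \frac{-6 - 6}{13} = \frac{1}{29527} + \frac{1}{13} \left(-12\right) = \frac{1}{29527} - \frac{12}{13} = - \frac{354311}{383851}$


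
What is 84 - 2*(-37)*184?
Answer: 13700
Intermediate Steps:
84 - 2*(-37)*184 = 84 + 74*184 = 84 + 13616 = 13700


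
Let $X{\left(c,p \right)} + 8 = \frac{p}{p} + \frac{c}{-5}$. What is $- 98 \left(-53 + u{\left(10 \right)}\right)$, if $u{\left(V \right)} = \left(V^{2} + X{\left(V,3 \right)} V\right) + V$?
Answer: $3234$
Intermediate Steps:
$X{\left(c,p \right)} = -7 - \frac{c}{5}$ ($X{\left(c,p \right)} = -8 + \left(\frac{p}{p} + \frac{c}{-5}\right) = -8 + \left(1 + c \left(- \frac{1}{5}\right)\right) = -8 - \left(-1 + \frac{c}{5}\right) = -7 - \frac{c}{5}$)
$u{\left(V \right)} = V + V^{2} + V \left(-7 - \frac{V}{5}\right)$ ($u{\left(V \right)} = \left(V^{2} + \left(-7 - \frac{V}{5}\right) V\right) + V = \left(V^{2} + V \left(-7 - \frac{V}{5}\right)\right) + V = V + V^{2} + V \left(-7 - \frac{V}{5}\right)$)
$- 98 \left(-53 + u{\left(10 \right)}\right) = - 98 \left(-53 + \frac{2}{5} \cdot 10 \left(-15 + 2 \cdot 10\right)\right) = - 98 \left(-53 + \frac{2}{5} \cdot 10 \left(-15 + 20\right)\right) = - 98 \left(-53 + \frac{2}{5} \cdot 10 \cdot 5\right) = - 98 \left(-53 + 20\right) = \left(-98\right) \left(-33\right) = 3234$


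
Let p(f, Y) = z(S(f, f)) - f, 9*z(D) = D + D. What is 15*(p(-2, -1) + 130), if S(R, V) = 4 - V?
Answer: 2000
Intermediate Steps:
z(D) = 2*D/9 (z(D) = (D + D)/9 = (2*D)/9 = 2*D/9)
p(f, Y) = 8/9 - 11*f/9 (p(f, Y) = 2*(4 - f)/9 - f = (8/9 - 2*f/9) - f = 8/9 - 11*f/9)
15*(p(-2, -1) + 130) = 15*((8/9 - 11/9*(-2)) + 130) = 15*((8/9 + 22/9) + 130) = 15*(10/3 + 130) = 15*(400/3) = 2000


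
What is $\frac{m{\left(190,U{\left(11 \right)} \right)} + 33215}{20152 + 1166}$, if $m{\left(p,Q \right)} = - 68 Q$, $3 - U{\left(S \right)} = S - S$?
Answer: $\frac{3001}{1938} \approx 1.5485$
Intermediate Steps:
$U{\left(S \right)} = 3$ ($U{\left(S \right)} = 3 - \left(S - S\right) = 3 - 0 = 3 + 0 = 3$)
$\frac{m{\left(190,U{\left(11 \right)} \right)} + 33215}{20152 + 1166} = \frac{\left(-68\right) 3 + 33215}{20152 + 1166} = \frac{-204 + 33215}{21318} = 33011 \cdot \frac{1}{21318} = \frac{3001}{1938}$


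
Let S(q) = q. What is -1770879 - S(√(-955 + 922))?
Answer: -1770879 - I*√33 ≈ -1.7709e+6 - 5.7446*I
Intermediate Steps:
-1770879 - S(√(-955 + 922)) = -1770879 - √(-955 + 922) = -1770879 - √(-33) = -1770879 - I*√33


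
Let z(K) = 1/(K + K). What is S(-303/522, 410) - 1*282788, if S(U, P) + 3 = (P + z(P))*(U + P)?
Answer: -5465998947/47560 ≈ -1.1493e+5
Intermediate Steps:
z(K) = 1/(2*K)
S(U, P) = -3 + (P + U)*(P + 1/(2*P)) (S(U, P) = -3 + (P + 1/(2*P))*(U + P) = -3 + (P + 1/(2*P))*(P + U) = -3 + (P + U)*(P + 1/(2*P)))
S(-303/522, 410) - 1*282788 = (-5/2 + 410² + 410*(-303/522) + (½)*(-303/522)/410) - 1*282788 = (-5/2 + 168100 + 410*(-303*1/522) + (½)*(-303*1/522)*(1/410)) - 282788 = (-5/2 + 168100 + 410*(-101/174) + (½)*(-101/174)*(1/410)) - 282788 = (-5/2 + 168100 - 20705/87 - 101/142680) - 282788 = 7983398333/47560 - 282788 = -5465998947/47560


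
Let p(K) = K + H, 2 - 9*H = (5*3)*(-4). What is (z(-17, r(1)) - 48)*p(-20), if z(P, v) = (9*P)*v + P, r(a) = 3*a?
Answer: 61832/9 ≈ 6870.2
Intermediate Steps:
H = 62/9 (H = 2/9 - 5*3*(-4)/9 = 2/9 - 5*(-4)/3 = 2/9 - 1/9*(-60) = 2/9 + 20/3 = 62/9 ≈ 6.8889)
z(P, v) = P + 9*P*v (z(P, v) = 9*P*v + P = P + 9*P*v)
p(K) = 62/9 + K (p(K) = K + 62/9 = 62/9 + K)
(z(-17, r(1)) - 48)*p(-20) = (-17*(1 + 9*(3*1)) - 48)*(62/9 - 20) = (-17*(1 + 9*3) - 48)*(-118/9) = (-17*(1 + 27) - 48)*(-118/9) = (-17*28 - 48)*(-118/9) = (-476 - 48)*(-118/9) = -524*(-118/9) = 61832/9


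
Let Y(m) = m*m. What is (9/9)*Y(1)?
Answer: 1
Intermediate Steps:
Y(m) = m²
(9/9)*Y(1) = (9/9)*1² = (9*(⅑))*1 = 1*1 = 1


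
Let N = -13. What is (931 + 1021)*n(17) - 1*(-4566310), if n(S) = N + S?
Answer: 4574118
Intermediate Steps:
n(S) = -13 + S
(931 + 1021)*n(17) - 1*(-4566310) = (931 + 1021)*(-13 + 17) - 1*(-4566310) = 1952*4 + 4566310 = 7808 + 4566310 = 4574118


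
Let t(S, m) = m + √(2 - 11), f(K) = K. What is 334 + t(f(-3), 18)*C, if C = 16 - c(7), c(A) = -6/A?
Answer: 4462/7 + 354*I/7 ≈ 637.43 + 50.571*I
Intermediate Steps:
t(S, m) = m + 3*I (t(S, m) = m + √(-9) = m + 3*I)
C = 118/7 (C = 16 - (-6)/7 = 16 - 1*(-6/7) = 16 + 6/7 = 118/7 ≈ 16.857)
334 + t(f(-3), 18)*C = 334 + (18 + 3*I)*(118/7) = 334 + (2124/7 + 354*I/7) = 4462/7 + 354*I/7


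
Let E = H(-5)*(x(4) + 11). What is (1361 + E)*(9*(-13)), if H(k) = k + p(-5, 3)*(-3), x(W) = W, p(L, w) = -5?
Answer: -176787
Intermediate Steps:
H(k) = 15 + k (H(k) = k - 5*(-3) = k + 15 = 15 + k)
E = 150 (E = (15 - 5)*(4 + 11) = 10*15 = 150)
(1361 + E)*(9*(-13)) = (1361 + 150)*(9*(-13)) = 1511*(-117) = -176787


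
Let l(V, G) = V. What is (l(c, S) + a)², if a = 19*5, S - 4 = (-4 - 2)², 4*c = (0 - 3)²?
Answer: 151321/16 ≈ 9457.6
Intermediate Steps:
c = 9/4 (c = (0 - 3)²/4 = (¼)*(-3)² = (¼)*9 = 9/4 ≈ 2.2500)
S = 40 (S = 4 + (-4 - 2)² = 4 + (-6)² = 4 + 36 = 40)
a = 95
(l(c, S) + a)² = (9/4 + 95)² = (389/4)² = 151321/16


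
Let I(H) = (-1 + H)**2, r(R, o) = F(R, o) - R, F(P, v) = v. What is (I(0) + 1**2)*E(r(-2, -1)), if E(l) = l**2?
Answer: 2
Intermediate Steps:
r(R, o) = o - R
(I(0) + 1**2)*E(r(-2, -1)) = ((-1 + 0)**2 + 1**2)*(-1 - 1*(-2))**2 = ((-1)**2 + 1)*(-1 + 2)**2 = (1 + 1)*1**2 = 2*1 = 2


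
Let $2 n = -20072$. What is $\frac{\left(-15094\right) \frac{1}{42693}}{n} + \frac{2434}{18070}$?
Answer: $\frac{20060794231}{148892264430} \approx 0.13473$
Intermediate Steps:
$n = -10036$ ($n = \frac{1}{2} \left(-20072\right) = -10036$)
$\frac{\left(-15094\right) \frac{1}{42693}}{n} + \frac{2434}{18070} = \frac{\left(-15094\right) \frac{1}{42693}}{-10036} + \frac{2434}{18070} = \left(-15094\right) \frac{1}{42693} \left(- \frac{1}{10036}\right) + 2434 \cdot \frac{1}{18070} = \left(- \frac{15094}{42693}\right) \left(- \frac{1}{10036}\right) + \frac{1217}{9035} = \frac{7547}{214233474} + \frac{1217}{9035} = \frac{20060794231}{148892264430}$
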